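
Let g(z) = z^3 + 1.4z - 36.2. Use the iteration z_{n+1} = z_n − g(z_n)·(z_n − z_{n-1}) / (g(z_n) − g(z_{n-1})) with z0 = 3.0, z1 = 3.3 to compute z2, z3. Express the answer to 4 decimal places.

3.1603, 3.1668

g(3.0) = -5.000000, g(3.3) = 4.357000
z2 = 3.300000 − 4.357000·(3.300000 − 3.000000) / (4.357000 − (-5.000000)) = 3.300000 − (1.307100)/(9.357000) = 3.160308
g(3.160308) = -0.211852
z3 = 3.160308 − (-0.211852)·(3.160308 − 3.300000) / (-0.211852 − 4.357000) = 3.160308 − (0.029594)/(-4.568852) = 3.166785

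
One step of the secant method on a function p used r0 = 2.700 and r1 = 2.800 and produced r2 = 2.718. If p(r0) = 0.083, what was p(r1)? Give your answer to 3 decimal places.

The secant line through (2.700, 0.083) and (2.800, p(r1)) crosses zero at r2 = 2.718.
So (2.700, 0.083), (2.800, p(r1)), (2.718, 0) are collinear:
p(r1) = 0.083 · (2.800 − 2.718) / (2.700 − 2.718) = 0.083 · (0.08200)/(-0.01800) = -0.37811

-0.378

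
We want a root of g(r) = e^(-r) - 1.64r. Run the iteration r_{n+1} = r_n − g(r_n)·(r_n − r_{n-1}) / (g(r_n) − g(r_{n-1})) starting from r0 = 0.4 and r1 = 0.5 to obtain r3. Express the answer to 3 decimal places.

0.406

g(0.4) = 0.01432, g(0.5) = -0.21347
r2 = 0.50000 − (-0.21347)·(0.50000 − 0.40000) / (-0.21347 − 0.01432) = 0.50000 − (-0.02135)/(-0.22779) = 0.40629
g(0.40629) = -0.00019
r3 = 0.40629 − (-0.00019)·(0.40629 − 0.50000) / (-0.00019 − (-0.21347)) = 0.40629 − (0.00002)/(0.21328) = 0.40620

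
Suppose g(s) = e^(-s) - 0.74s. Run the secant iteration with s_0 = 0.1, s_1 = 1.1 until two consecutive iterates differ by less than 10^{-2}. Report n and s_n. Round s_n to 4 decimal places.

n = 4, s_n = 0.6828

g(0.1) = 0.830837, g(1.1) = -0.481129
s_2 = 1.100000 − (-0.481129)·(1.000000)/(-1.311966) = 0.733276;  |Δ| = 0.366724
g(0.733276) = -0.062292
s_3 = 0.733276 − (-0.062292)·(-0.366724)/(0.418837) = 0.678735;  |Δ| = 0.054541
g(0.678735) = 0.004994
s_4 = 0.678735 − 0.004994·(-0.054541)/(0.067286) = 0.682783;  |Δ| = 0.004048
|s_4 − s_3| = 0.004048 < 10^{-2}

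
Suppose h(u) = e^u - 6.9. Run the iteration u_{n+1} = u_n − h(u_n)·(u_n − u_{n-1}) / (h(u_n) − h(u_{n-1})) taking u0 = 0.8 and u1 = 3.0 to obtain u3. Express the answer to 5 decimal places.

h(0.8) = -4.6744591, h(3.0) = 13.1855369
u2 = 3.0000000 − 13.1855369·(3.0000000 − 0.8000000) / (13.1855369 − (-4.6744591)) = 3.0000000 − (29.0081812)/(17.8599960) = 1.3758014
h(1.3758014) = -2.9417526
u3 = 1.3758014 − (-2.9417526)·(1.3758014 − 3.0000000) / (-2.9417526 − 13.1855369) = 1.3758014 − (4.7779905)/(-16.1272895) = 1.6720688

1.67207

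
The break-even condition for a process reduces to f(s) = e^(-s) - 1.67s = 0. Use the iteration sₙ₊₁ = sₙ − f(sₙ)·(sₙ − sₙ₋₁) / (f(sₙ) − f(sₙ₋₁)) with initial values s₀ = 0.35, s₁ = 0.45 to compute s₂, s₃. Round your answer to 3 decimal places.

0.401, 0.401

f(0.35) = 0.12019, f(0.45) = -0.11387
s₂ = 0.45000 − (-0.11387)·(0.45000 − 0.35000) / (-0.11387 − 0.12019) = 0.45000 − (-0.01139)/(-0.23406) = 0.40135
f(0.40135) = -0.00084
s₃ = 0.40135 − (-0.00084)·(0.40135 − 0.45000) / (-0.00084 − (-0.11387)) = 0.40135 − (0.00004)/(0.11303) = 0.40099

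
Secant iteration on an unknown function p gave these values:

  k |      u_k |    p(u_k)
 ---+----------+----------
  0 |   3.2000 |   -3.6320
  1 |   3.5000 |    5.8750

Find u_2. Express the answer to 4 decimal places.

3.3146

u_2 = 3.5000 − 5.8750·(3.5000 − 3.2000) / (5.8750 − (-3.6320))
   = 3.5000 − (1.762500)/(9.507000) = 3.314610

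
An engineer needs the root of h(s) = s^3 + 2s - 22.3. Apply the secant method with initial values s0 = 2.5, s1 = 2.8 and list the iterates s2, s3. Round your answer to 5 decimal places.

2.57254, 2.57803

h(2.5) = -1.6750000, h(2.8) = 5.2520000
s2 = 2.8000000 − 5.2520000·(2.8000000 − 2.5000000) / (5.2520000 − (-1.6750000)) = 2.8000000 − (1.5756000)/(6.9270000) = 2.5725422
h(2.5725422) = -0.1298993
s3 = 2.5725422 − (-0.1298993)·(2.5725422 − 2.8000000) / (-0.1298993 − 5.2520000) = 2.5725422 − (0.0295466)/(-5.3818993) = 2.5780322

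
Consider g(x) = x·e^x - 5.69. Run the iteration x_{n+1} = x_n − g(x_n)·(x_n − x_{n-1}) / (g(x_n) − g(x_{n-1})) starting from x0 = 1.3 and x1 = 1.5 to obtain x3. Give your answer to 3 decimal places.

1.401

g(1.3) = -0.91991, g(1.5) = 1.03253
x2 = 1.50000 − 1.03253·(1.50000 − 1.30000) / (1.03253 − (-0.91991)) = 1.50000 − (0.20651)/(1.95245) = 1.39423
g(1.39423) = -0.06863
x3 = 1.39423 − (-0.06863)·(1.39423 − 1.50000) / (-0.06863 − 1.03253) = 1.39423 − (0.00726)/(-1.10116) = 1.40082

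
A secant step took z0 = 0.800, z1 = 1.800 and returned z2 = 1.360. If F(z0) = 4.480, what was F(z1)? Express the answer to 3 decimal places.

-3.520

The secant line through (0.800, 4.480) and (1.800, F(z1)) crosses zero at z2 = 1.360.
So (0.800, 4.480), (1.800, F(z1)), (1.360, 0) are collinear:
F(z1) = 4.480 · (1.800 − 1.360) / (0.800 − 1.360) = 4.480 · (0.44000)/(-0.56000) = -3.52000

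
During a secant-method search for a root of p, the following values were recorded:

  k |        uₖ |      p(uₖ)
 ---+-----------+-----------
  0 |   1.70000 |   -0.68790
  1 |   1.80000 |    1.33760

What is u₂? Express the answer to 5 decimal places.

u₂ = 1.80000 − 1.33760·(1.80000 − 1.70000) / (1.33760 − (-0.68790))
   = 1.80000 − (0.1337600)/(2.0255000) = 1.7339620

1.73396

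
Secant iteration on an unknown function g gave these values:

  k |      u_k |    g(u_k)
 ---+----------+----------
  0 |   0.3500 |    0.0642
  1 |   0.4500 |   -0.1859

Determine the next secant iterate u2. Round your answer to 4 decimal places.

u2 = 0.4500 − (-0.1859)·(0.4500 − 0.3500) / (-0.1859 − 0.0642)
   = 0.4500 − (-0.018590)/(-0.250100) = 0.375670

0.3757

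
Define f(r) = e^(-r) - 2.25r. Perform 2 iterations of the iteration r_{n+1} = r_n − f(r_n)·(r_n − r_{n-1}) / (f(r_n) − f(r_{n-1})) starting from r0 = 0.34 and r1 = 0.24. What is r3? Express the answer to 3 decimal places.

0.322

f(0.34) = -0.05323, f(0.24) = 0.24663
r2 = 0.24000 − 0.24663·(0.24000 − 0.34000) / (0.24663 − (-0.05323)) = 0.24000 − (-0.02466)/(0.29986) = 0.32225
f(0.32225) = -0.00054
r3 = 0.32225 − (-0.00054)·(0.32225 − 0.24000) / (-0.00054 − 0.24663) = 0.32225 − (-0.00004)/(-0.24717) = 0.32207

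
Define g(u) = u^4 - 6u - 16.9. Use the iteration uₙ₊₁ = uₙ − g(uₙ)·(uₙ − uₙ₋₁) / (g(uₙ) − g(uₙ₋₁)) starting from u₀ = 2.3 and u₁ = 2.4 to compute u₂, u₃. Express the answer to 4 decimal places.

2.3591, 2.3608

g(2.3) = -2.715900, g(2.4) = 1.877600
u₂ = 2.400000 − 1.877600·(2.400000 − 2.300000) / (1.877600 − (-2.715900)) = 2.400000 − (0.187760)/(4.593500) = 2.359125
g(2.359125) = -0.080292
u₃ = 2.359125 − (-0.080292)·(2.359125 − 2.400000) / (-0.080292 − 1.877600) = 2.359125 − (0.003282)/(-1.957892) = 2.360801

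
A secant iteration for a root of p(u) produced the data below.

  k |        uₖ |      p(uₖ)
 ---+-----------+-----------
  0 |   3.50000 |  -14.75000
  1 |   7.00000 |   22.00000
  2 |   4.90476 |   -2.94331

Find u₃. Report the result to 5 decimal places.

5.15200

u₃ = 4.90476 − (-2.94331)·(4.90476 − 7.00000) / (-2.94331 − 22.00000)
   = 4.90476 − (6.1669408)/(-24.9433100) = 5.1519983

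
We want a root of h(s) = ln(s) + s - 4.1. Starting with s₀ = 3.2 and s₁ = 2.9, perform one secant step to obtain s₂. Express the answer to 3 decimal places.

3.002

h(3.2) = 0.26315, h(2.9) = -0.13529
s₂ = 2.90000 − (-0.13529)·(2.90000 − 3.20000) / (-0.13529 − 0.26315) = 2.90000 − (0.04059)/(-0.39844) = 3.00186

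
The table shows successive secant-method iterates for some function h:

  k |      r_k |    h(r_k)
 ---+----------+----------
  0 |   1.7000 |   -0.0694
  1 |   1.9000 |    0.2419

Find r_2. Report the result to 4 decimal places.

1.7446

r_2 = 1.9000 − 0.2419·(1.9000 − 1.7000) / (0.2419 − (-0.0694))
   = 1.9000 − (0.048380)/(0.311300) = 1.744587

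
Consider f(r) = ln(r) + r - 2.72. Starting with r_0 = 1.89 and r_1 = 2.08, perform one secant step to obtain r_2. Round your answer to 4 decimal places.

2.0186

f(1.89) = -0.193423, f(2.08) = 0.092368
r_2 = 2.080000 − 0.092368·(2.080000 − 1.890000) / (0.092368 − (-0.193423)) = 2.080000 − (0.017550)/(0.285791) = 2.018592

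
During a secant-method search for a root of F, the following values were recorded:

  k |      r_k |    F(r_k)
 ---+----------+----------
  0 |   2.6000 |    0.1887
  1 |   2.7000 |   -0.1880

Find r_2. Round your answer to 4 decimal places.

2.6501

r_2 = 2.7000 − (-0.1880)·(2.7000 − 2.6000) / (-0.1880 − 0.1887)
   = 2.7000 − (-0.018800)/(-0.376700) = 2.650093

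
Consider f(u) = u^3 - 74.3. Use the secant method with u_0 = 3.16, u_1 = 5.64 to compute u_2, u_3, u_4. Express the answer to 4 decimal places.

f(3.16) = -42.745504, f(5.64) = 105.106144
u_2 = 5.640000 − 105.106144·(5.640000 − 3.160000) / (105.106144 − (-42.745504)) = 5.640000 − (260.663237)/(147.851648) = 3.876995
f(3.876995) = -16.024551
u_3 = 3.876995 − (-16.024551)·(3.876995 − 5.640000) / (-16.024551 − 105.106144) = 3.876995 − (28.251369)/(-121.130695) = 4.110225
f(4.110225) = -4.862057
u_4 = 4.110225 − (-4.862057)·(4.110225 − 3.876995) / (-4.862057 − (-16.024551)) = 4.110225 − (-1.133980)/(11.162494) = 4.211814

3.8770, 4.1102, 4.2118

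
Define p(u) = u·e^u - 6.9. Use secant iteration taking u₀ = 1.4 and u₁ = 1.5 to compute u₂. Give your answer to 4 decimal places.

p(1.4) = -1.222720, p(1.5) = -0.177466
u₂ = 1.500000 − (-0.177466)·(1.500000 − 1.400000) / (-0.177466 − (-1.222720)) = 1.500000 − (-0.017747)/(1.045254) = 1.516978

1.5170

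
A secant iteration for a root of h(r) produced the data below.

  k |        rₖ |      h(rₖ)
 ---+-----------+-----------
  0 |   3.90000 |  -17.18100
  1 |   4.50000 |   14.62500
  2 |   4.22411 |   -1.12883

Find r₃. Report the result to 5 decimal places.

r₃ = 4.22411 − (-1.12883)·(4.22411 − 4.50000) / (-1.12883 − 14.62500)
   = 4.22411 − (0.3114329)/(-15.7538300) = 4.2438787

4.24388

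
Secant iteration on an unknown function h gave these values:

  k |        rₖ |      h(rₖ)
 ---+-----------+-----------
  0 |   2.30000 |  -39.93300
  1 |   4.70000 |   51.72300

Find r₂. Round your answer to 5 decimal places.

r₂ = 4.70000 − 51.72300·(4.70000 − 2.30000) / (51.72300 − (-39.93300))
   = 4.70000 − (124.1352000)/(91.6560000) = 3.3456402

3.34564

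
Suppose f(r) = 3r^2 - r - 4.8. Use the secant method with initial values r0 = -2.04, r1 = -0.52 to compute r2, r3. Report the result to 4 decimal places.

f(-2.04) = 9.724800, f(-0.52) = -3.468800
r2 = -0.520000 − (-3.468800)·(-0.520000 − (-2.040000)) / (-3.468800 − 9.724800) = -0.520000 − (-5.272576)/(-13.193600) = -0.919631
f(-0.919631) = -1.343203
r3 = -0.919631 − (-1.343203)·(-0.919631 − (-0.520000)) / (-1.343203 − (-3.468800)) = -0.919631 − (0.536786)/(2.125597) = -1.172166

-0.9196, -1.1722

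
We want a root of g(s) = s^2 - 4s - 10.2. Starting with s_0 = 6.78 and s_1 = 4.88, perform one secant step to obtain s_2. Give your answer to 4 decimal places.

5.6510

g(6.78) = 8.648400, g(4.88) = -5.905600
s_2 = 4.880000 − (-5.905600)·(4.880000 − 6.780000) / (-5.905600 − 8.648400) = 4.880000 − (11.220640)/(-14.554000) = 5.650966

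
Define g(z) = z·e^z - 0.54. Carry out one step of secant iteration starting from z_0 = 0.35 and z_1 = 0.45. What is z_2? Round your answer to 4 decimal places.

g(0.35) = -0.043326, g(0.45) = 0.165740
z_2 = 0.450000 − 0.165740·(0.450000 − 0.350000) / (0.165740 − (-0.043326)) = 0.450000 − (0.016574)/(0.209067) = 0.370724

0.3707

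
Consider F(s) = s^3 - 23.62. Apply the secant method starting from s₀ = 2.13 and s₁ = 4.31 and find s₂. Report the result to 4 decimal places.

F(2.13) = -13.956403, F(4.31) = 56.442991
s₂ = 4.310000 − 56.442991·(4.310000 − 2.130000) / (56.442991 − (-13.956403)) = 4.310000 − (123.045720)/(70.399394) = 2.562176

2.5622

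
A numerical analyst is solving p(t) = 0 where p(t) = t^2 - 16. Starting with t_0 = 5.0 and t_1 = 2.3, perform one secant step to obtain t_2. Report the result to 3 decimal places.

3.767

p(5.0) = 9.00000, p(2.3) = -10.71000
t_2 = 2.30000 − (-10.71000)·(2.30000 − 5.00000) / (-10.71000 − 9.00000) = 2.30000 − (28.91700)/(-19.71000) = 3.76712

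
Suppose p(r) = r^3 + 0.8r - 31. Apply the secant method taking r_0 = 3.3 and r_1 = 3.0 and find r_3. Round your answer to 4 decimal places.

3.0566

p(3.3) = 7.577000, p(3.0) = -1.600000
r_2 = 3.000000 − (-1.600000)·(3.000000 − 3.300000) / (-1.600000 − 7.577000) = 3.000000 − (0.480000)/(-9.177000) = 3.052305
p(3.052305) = -0.121165
r_3 = 3.052305 − (-0.121165)·(3.052305 − 3.000000) / (-0.121165 − (-1.600000)) = 3.052305 − (-0.006337)/(1.478835) = 3.056590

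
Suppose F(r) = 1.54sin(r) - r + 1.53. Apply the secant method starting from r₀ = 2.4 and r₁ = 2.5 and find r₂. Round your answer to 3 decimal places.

F(2.4) = 0.17021, F(2.5) = -0.04835
r₂ = 2.50000 − (-0.04835)·(2.50000 − 2.40000) / (-0.04835 − 0.17021) = 2.50000 − (-0.00484)/(-0.21857) = 2.47788

2.478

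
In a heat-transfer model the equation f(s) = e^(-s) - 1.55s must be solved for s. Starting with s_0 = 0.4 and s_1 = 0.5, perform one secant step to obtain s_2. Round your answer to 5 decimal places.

0.42300

f(0.4) = 0.0503200, f(0.5) = -0.1684693
s_2 = 0.5000000 − (-0.1684693)·(0.5000000 − 0.4000000) / (-0.1684693 − 0.0503200) = 0.5000000 − (-0.0168469)/(-0.2187894) = 0.4229993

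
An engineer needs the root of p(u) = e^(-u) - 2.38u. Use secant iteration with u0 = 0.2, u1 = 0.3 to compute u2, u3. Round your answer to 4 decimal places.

0.3085, 0.3086

p(0.2) = 0.342731, p(0.3) = 0.026818
u2 = 0.300000 − 0.026818·(0.300000 − 0.200000) / (0.026818 − 0.342731) = 0.300000 − (0.002682)/(-0.315913) = 0.308489
p(0.308489) = 0.000352
u3 = 0.308489 − 0.000352·(0.308489 − 0.300000) / (0.000352 − 0.026818) = 0.308489 − (0.000003)/(-0.026466) = 0.308602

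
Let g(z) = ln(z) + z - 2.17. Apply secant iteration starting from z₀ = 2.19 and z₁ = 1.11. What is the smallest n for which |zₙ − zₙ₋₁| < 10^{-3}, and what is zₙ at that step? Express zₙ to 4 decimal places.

n = 5, zₙ = 1.6620

g(2.19) = 0.803902, g(1.11) = -0.955640
z₂ = 1.110000 − (-0.955640)·(-1.080000)/(-1.759542) = 1.696568;  |Δ| = 0.586568
g(1.696568) = 0.055176
z₃ = 1.696568 − 0.055176·(0.586568)/(1.010816) = 1.664550;  |Δ| = 0.032018
g(1.664550) = 0.004105
z₄ = 1.664550 − 0.004105·(-0.032018)/(-0.051071) = 1.661977;  |Δ| = 0.002574
g(1.661977) = -0.000016
z₅ = 1.661977 − (-0.000016)·(-0.002574)/(-0.004121) = 1.661986;  |Δ| = 0.000010
|z₅ − z₄| = 0.000010 < 10^{-3}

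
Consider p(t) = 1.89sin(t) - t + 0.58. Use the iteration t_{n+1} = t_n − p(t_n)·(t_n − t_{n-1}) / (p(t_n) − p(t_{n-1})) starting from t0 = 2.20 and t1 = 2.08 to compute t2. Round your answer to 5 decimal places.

2.15444

p(2.20) = -0.0919418, p(2.08) = 0.1502213
t2 = 2.0800000 − 0.1502213·(2.0800000 − 2.2000000) / (0.1502213 − (-0.0919418)) = 2.0800000 − (-0.0180266)/(0.2421631) = 2.1544397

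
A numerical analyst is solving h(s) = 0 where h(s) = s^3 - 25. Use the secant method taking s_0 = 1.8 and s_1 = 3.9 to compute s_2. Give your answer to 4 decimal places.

h(1.8) = -19.168000, h(3.9) = 34.319000
s_2 = 3.900000 − 34.319000·(3.900000 − 1.800000) / (34.319000 − (-19.168000)) = 3.900000 − (72.069900)/(53.487000) = 2.552572

2.5526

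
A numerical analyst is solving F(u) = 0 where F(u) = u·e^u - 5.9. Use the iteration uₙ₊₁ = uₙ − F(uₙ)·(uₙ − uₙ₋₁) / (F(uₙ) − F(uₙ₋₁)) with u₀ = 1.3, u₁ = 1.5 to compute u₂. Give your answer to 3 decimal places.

F(1.3) = -1.12991, F(1.5) = 0.82253
u₂ = 1.50000 − 0.82253·(1.50000 − 1.30000) / (0.82253 − (-1.12991)) = 1.50000 − (0.16451)/(1.95245) = 1.41574

1.416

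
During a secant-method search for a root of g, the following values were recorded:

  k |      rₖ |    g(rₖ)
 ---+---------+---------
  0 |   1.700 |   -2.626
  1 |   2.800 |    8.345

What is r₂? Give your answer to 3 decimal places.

1.963

r₂ = 2.800 − 8.345·(2.800 − 1.700) / (8.345 − (-2.626))
   = 2.800 − (9.17950)/(10.97100) = 1.96329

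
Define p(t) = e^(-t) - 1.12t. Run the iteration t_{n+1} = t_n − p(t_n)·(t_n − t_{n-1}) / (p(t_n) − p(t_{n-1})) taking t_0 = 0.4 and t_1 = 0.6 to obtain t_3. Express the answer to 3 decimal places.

p(0.4) = 0.22232, p(0.6) = -0.12319
t_2 = 0.60000 − (-0.12319)·(0.60000 − 0.40000) / (-0.12319 − 0.22232) = 0.60000 − (-0.02464)/(-0.34551) = 0.52869
p(0.52869) = -0.00276
t_3 = 0.52869 − (-0.00276)·(0.52869 − 0.60000) / (-0.00276 − (-0.12319)) = 0.52869 − (0.00020)/(0.12043) = 0.52706

0.527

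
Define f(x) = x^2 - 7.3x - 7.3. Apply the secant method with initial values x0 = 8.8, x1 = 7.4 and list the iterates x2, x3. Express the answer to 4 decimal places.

f(8.8) = 5.900000, f(7.4) = -6.560000
x2 = 7.400000 − (-6.560000)·(7.400000 − 8.800000) / (-6.560000 − 5.900000) = 7.400000 − (9.184000)/(-12.460000) = 8.137079
f(8.137079) = -0.488625
x3 = 8.137079 − (-0.488625)·(8.137079 − 7.400000) / (-0.488625 − (-6.560000)) = 8.137079 − (-0.360155)/(6.071375) = 8.196399

8.1371, 8.1964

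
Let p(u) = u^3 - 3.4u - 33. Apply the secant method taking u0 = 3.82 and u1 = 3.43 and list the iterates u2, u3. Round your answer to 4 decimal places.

p(3.82) = 9.754968, p(3.43) = -4.308393
u2 = 3.430000 − (-4.308393)·(3.430000 − 3.820000) / (-4.308393 − 9.754968) = 3.430000 − (1.680273)/(-14.063361) = 3.549479
p(3.549479) = -0.349056
u3 = 3.549479 − (-0.349056)·(3.549479 − 3.430000) / (-0.349056 − (-4.308393)) = 3.549479 − (-0.041705)/(3.959337) = 3.560012

3.5495, 3.5600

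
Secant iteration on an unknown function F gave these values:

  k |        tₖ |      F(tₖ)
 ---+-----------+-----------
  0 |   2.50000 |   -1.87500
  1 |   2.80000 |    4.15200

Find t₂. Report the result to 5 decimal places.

t₂ = 2.80000 − 4.15200·(2.80000 − 2.50000) / (4.15200 − (-1.87500))
   = 2.80000 − (1.2456000)/(6.0270000) = 2.5933300

2.59333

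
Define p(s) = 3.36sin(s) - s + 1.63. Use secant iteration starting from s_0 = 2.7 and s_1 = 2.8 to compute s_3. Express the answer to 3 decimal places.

p(2.7) = 0.36600, p(2.8) = -0.04444
s_2 = 2.80000 − (-0.04444)·(2.80000 − 2.70000) / (-0.04444 − 0.36600) = 2.80000 − (-0.00444)/(-0.41044) = 2.78917
p(2.78917) = 0.00060
s_3 = 2.78917 − 0.00060·(2.78917 − 2.80000) / (0.00060 − (-0.04444)) = 2.78917 − (-0.00001)/(0.04504) = 2.78932

2.789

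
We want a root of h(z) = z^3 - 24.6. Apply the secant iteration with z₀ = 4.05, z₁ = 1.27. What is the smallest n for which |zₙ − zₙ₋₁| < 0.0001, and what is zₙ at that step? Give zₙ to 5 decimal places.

n = 8, zₙ = 2.90834

h(4.05) = 41.8301250, h(1.27) = -22.5516170
z₂ = 1.2700000 − (-22.5516170)·(-2.7800000)/(-64.3817420) = 2.2437776;  |Δ| = 0.9737776
h(2.2437776) = -13.3036173
z₃ = 2.2437776 − (-13.3036173)·(0.9737776)/(9.2479997) = 3.6445955;  |Δ| = 1.4008179
h(3.6445955) = 23.8114401
z₄ = 3.6445955 − 23.8114401·(1.4008179)/(37.1150573) = 2.7458904;  |Δ| = 0.8987051
h(2.7458904) = -3.8962231
z₅ = 2.7458904 − (-3.8962231)·(-0.8987051)/(-27.7076631) = 2.8722654;  |Δ| = 0.1263750
h(2.8722654) = -0.9040743
z₆ = 2.8722654 − (-0.9040743)·(0.1263750)/(2.9921488) = 2.9104494;  |Δ| = 0.0381841
h(2.9104494) = 0.0535898
z₇ = 2.9104494 − 0.0535898·(0.0381841)/(0.9576641) = 2.9083127;  |Δ| = 0.0021367
h(2.9083127) = -0.0006694
z₈ = 2.9083127 − (-0.0006694)·(-0.0021367)/(-0.0542592) = 2.9083390;  |Δ| = 0.0000264
|z₈ − z₇| = 0.0000264 < 0.0001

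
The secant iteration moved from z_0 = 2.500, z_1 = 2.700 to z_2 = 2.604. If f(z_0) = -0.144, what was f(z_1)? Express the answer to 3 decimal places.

0.133

The secant line through (2.500, -0.144) and (2.700, f(z_1)) crosses zero at z_2 = 2.604.
So (2.500, -0.144), (2.700, f(z_1)), (2.604, 0) are collinear:
f(z_1) = -0.144 · (2.700 − 2.604) / (2.500 − 2.604) = -0.144 · (0.09600)/(-0.10400) = 0.13292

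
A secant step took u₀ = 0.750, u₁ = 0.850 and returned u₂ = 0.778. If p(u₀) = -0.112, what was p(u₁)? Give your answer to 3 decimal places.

The secant line through (0.750, -0.112) and (0.850, p(u₁)) crosses zero at u₂ = 0.778.
So (0.750, -0.112), (0.850, p(u₁)), (0.778, 0) are collinear:
p(u₁) = -0.112 · (0.850 − 0.778) / (0.750 − 0.778) = -0.112 · (0.07200)/(-0.02800) = 0.28800

0.288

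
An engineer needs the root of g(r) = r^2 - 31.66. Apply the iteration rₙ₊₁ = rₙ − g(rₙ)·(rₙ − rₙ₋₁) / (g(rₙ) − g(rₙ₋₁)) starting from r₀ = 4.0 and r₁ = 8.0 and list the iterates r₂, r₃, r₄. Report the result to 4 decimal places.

5.3050, 5.5693, 5.6284

g(4.0) = -15.660000, g(8.0) = 32.340000
r₂ = 8.000000 − 32.340000·(8.000000 − 4.000000) / (32.340000 − (-15.660000)) = 8.000000 − (129.360000)/(48.000000) = 5.305000
g(5.305000) = -3.516975
r₃ = 5.305000 − (-3.516975)·(5.305000 − 8.000000) / (-3.516975 − 32.340000) = 5.305000 − (9.478248)/(-35.856975) = 5.569335
g(5.569335) = -0.642509
r₄ = 5.569335 − (-0.642509)·(5.569335 − 5.305000) / (-0.642509 − (-3.516975)) = 5.569335 − (-0.169838)/(2.874466) = 5.628420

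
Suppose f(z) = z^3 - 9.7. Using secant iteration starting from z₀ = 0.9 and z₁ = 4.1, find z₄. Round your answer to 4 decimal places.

f(0.9) = -8.971000, f(4.1) = 59.221000
z₂ = 4.100000 − 59.221000·(4.100000 − 0.900000) / (59.221000 − (-8.971000)) = 4.100000 − (189.507200)/(68.192000) = 1.320976
f(1.320976) = -7.394926
z₃ = 1.320976 − (-7.394926)·(1.320976 − 4.100000) / (-7.394926 − 59.221000) = 1.320976 − (20.550677)/(-66.615926) = 1.629471
f(1.629471) = -5.373468
z₄ = 1.629471 − (-5.373468)·(1.629471 − 1.320976) / (-5.373468 − (-7.394926)) = 1.629471 − (-1.657688)/(2.021458) = 2.449517

2.4495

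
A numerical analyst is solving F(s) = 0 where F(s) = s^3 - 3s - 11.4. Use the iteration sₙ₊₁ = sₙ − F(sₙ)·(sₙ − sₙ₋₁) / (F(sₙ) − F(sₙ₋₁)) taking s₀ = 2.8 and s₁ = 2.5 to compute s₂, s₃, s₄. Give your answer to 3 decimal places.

F(2.8) = 2.15200, F(2.5) = -3.27500
s₂ = 2.50000 − (-3.27500)·(2.50000 − 2.80000) / (-3.27500 − 2.15200) = 2.50000 − (0.98250)/(-5.42700) = 2.68104
F(2.68104) = -0.17188
s₃ = 2.68104 − (-0.17188)·(2.68104 − 2.50000) / (-0.17188 − (-3.27500)) = 2.68104 − (-0.03112)/(3.10312) = 2.69107
F(2.69107) = 0.01508
s₄ = 2.69107 − 0.01508·(2.69107 − 2.68104) / (0.01508 − (-0.17188)) = 2.69107 − (0.00015)/(0.18697) = 2.69026

2.681, 2.691, 2.690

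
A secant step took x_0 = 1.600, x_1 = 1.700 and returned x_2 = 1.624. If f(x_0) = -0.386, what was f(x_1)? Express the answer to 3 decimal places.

The secant line through (1.600, -0.386) and (1.700, f(x_1)) crosses zero at x_2 = 1.624.
So (1.600, -0.386), (1.700, f(x_1)), (1.624, 0) are collinear:
f(x_1) = -0.386 · (1.700 − 1.624) / (1.600 − 1.624) = -0.386 · (0.07600)/(-0.02400) = 1.22233

1.222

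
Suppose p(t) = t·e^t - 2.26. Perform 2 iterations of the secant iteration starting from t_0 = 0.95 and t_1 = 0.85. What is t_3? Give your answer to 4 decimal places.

0.9099

p(0.95) = 0.196424, p(0.85) = -0.271300
t_2 = 0.850000 − (-0.271300)·(0.850000 − 0.950000) / (-0.271300 − 0.196424) = 0.850000 − (0.027130)/(-0.467724) = 0.908004
p(0.908004) = -0.008722
t_3 = 0.908004 − (-0.008722)·(0.908004 − 0.850000) / (-0.008722 − (-0.271300)) = 0.908004 − (-0.000506)/(0.262578) = 0.909931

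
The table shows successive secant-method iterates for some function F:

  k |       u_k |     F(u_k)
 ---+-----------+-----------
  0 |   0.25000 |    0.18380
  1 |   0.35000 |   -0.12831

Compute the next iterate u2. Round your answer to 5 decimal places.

0.30889

u2 = 0.35000 − (-0.12831)·(0.35000 − 0.25000) / (-0.12831 − 0.18380)
   = 0.35000 − (-0.0128310)/(-0.3121100) = 0.3088895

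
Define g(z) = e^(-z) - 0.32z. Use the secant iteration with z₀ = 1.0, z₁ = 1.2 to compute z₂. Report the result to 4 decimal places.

1.0733

g(1.0) = 0.047879, g(1.2) = -0.082806
z₂ = 1.200000 − (-0.082806)·(1.200000 − 1.000000) / (-0.082806 − 0.047879) = 1.200000 − (-0.016561)/(-0.130685) = 1.073274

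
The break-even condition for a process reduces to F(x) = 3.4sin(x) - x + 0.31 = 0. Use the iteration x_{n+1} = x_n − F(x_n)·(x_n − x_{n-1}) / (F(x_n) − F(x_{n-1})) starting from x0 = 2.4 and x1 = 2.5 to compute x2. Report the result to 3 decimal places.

2.457

F(2.4) = 0.20657, F(2.5) = -0.15519
x2 = 2.50000 − (-0.15519)·(2.50000 − 2.40000) / (-0.15519 − 0.20657) = 2.50000 − (-0.01552)/(-0.36177) = 2.45710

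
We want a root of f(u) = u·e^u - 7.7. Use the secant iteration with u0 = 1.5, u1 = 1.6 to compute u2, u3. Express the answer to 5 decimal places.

1.58130, 1.58231

f(1.5) = -0.9774664, f(1.6) = 0.2248519
u2 = 1.6000000 − 0.2248519·(1.6000000 − 1.5000000) / (0.2248519 − (-0.9774664)) = 1.6000000 − (0.0224852)/(1.2023183) = 1.5812985
f(1.5812985) = -0.0128908
u3 = 1.5812985 − (-0.0128908)·(1.5812985 − 1.6000000) / (-0.0128908 − 0.2248519) = 1.5812985 − (0.0002411)/(-0.2377426) = 1.5823125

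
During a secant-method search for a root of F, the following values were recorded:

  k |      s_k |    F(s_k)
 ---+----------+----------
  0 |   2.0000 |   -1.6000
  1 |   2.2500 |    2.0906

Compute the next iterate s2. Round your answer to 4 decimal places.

2.1084

s2 = 2.2500 − 2.0906·(2.2500 − 2.0000) / (2.0906 − (-1.6000))
   = 2.2500 − (0.522650)/(3.690600) = 2.108383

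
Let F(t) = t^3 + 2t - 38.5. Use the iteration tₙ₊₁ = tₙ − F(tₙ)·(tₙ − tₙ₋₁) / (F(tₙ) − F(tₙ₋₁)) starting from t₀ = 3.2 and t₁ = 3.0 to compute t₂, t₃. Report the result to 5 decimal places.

3.17834, 3.17952

F(3.2) = 0.6680000, F(3.0) = -5.5000000
t₂ = 3.0000000 − (-5.5000000)·(3.0000000 − 3.2000000) / (-5.5000000 − 0.6680000) = 3.0000000 − (1.1000000)/(-6.1680000) = 3.1783398
F(3.1783398) = -0.0362273
t₃ = 3.1783398 − (-0.0362273)·(3.1783398 − 3.0000000) / (-0.0362273 − (-5.5000000)) = 3.1783398 − (-0.0064608)/(5.4637727) = 3.1795223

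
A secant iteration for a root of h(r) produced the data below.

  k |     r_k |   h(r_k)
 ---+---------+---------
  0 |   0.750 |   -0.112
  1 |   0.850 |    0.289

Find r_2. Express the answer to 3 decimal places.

0.778

r_2 = 0.850 − 0.289·(0.850 − 0.750) / (0.289 − (-0.112))
   = 0.850 − (0.02890)/(0.40100) = 0.77793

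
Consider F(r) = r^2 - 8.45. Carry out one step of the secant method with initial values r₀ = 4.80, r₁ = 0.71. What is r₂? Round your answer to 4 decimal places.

2.1521

F(4.80) = 14.590000, F(0.71) = -7.945900
r₂ = 0.710000 − (-7.945900)·(0.710000 − 4.800000) / (-7.945900 − 14.590000) = 0.710000 − (32.498731)/(-22.535900) = 2.152087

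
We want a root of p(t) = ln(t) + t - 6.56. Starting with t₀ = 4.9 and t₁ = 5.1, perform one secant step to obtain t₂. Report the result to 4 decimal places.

p(4.9) = -0.070765, p(5.1) = 0.169241
t₂ = 5.100000 − 0.169241·(5.100000 − 4.900000) / (0.169241 − (-0.070765)) = 5.100000 − (0.033848)/(0.240005) = 4.958969

4.9590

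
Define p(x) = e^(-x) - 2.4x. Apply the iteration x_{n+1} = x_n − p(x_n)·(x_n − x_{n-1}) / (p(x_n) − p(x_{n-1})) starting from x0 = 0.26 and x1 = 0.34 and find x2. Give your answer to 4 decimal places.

p(0.26) = 0.147052, p(0.34) = -0.104230
x2 = 0.340000 − (-0.104230)·(0.340000 − 0.260000) / (-0.104230 − 0.147052) = 0.340000 − (-0.008338)/(-0.251281) = 0.306817

0.3068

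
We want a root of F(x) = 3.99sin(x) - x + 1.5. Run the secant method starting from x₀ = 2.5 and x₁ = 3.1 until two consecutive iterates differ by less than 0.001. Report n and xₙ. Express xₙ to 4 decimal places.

n = 4, xₙ = 2.8077

F(2.5) = 1.387904, F(3.1) = -1.434093
x₂ = 3.100000 − (-1.434093)·(0.600000)/(-2.821997) = 2.795090;  |Δ| = 0.304910
F(2.795090) = 0.059957
x₃ = 2.795090 − 0.059957·(-0.304910)/(1.494050) = 2.807326;  |Δ| = 0.012236
F(2.807326) = 0.001700
x₄ = 2.807326 − 0.001700·(0.012236)/(-0.058257) = 2.807683;  |Δ| = 0.000357
|x₄ − x₃| = 0.000357 < 0.001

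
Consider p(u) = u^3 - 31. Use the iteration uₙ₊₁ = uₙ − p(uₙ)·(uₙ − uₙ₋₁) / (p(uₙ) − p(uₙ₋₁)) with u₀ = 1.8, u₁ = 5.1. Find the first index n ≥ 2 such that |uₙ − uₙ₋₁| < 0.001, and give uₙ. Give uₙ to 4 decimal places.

n = 7, uₙ = 3.1414

p(1.8) = -25.168000, p(5.1) = 101.651000
u₂ = 5.100000 − 101.651000·(3.300000)/(126.819000) = 2.454905;  |Δ| = 2.645095
p(2.454905) = -16.205371
u₃ = 2.454905 − (-16.205371)·(-2.645095)/(-117.856371) = 2.818608;  |Δ| = 0.363703
p(2.818608) = -8.607418
u₄ = 2.818608 − (-8.607418)·(0.363703)/(7.597953) = 3.230633;  |Δ| = 0.412025
p(3.230633) = 2.718090
u₅ = 3.230633 − 2.718090·(0.412025)/(11.325508) = 3.131748;  |Δ| = 0.098885
p(3.131748) = -0.284288
u₆ = 3.131748 − (-0.284288)·(-0.098885)/(-3.002378) = 3.141112;  |Δ| = 0.009363
p(3.141112) = -0.007966
u₇ = 3.141112 − (-0.007966)·(0.009363)/(0.276322) = 3.141381;  |Δ| = 0.000270
|u₇ − u₆| = 0.000270 < 0.001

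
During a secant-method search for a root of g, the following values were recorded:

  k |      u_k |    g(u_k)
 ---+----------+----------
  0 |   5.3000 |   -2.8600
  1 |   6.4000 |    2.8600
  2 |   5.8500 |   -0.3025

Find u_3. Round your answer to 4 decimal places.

5.9026

u_3 = 5.8500 − (-0.3025)·(5.8500 − 6.4000) / (-0.3025 − 2.8600)
   = 5.8500 − (0.166375)/(-3.162500) = 5.902609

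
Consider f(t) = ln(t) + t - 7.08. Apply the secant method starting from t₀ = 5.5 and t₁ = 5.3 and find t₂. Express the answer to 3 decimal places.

f(5.5) = 0.12475, f(5.3) = -0.11229
t₂ = 5.30000 − (-0.11229)·(5.30000 − 5.50000) / (-0.11229 − 0.12475) = 5.30000 − (0.02246)/(-0.23704) = 5.39475

5.395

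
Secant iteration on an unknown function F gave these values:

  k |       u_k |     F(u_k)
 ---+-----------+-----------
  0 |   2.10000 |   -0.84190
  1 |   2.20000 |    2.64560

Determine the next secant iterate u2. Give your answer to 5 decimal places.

u2 = 2.20000 − 2.64560·(2.20000 − 2.10000) / (2.64560 − (-0.84190))
   = 2.20000 − (0.2645600)/(3.4875000) = 2.1241405

2.12414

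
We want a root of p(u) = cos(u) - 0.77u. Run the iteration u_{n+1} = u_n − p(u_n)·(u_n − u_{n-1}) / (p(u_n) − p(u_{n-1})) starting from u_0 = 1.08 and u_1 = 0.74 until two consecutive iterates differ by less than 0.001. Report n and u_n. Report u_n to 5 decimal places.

n = 4, u_n = 0.85360

p(1.08) = -0.3602716, p(0.74) = 0.1686686
u_2 = 0.7400000 − 0.1686686·(-0.3400000)/(0.5289402) = 0.8484193;  |Δ| = 0.1084193
p(0.8484193) = 0.0078871
u_3 = 0.8484193 − 0.0078871·(0.1084193)/(-0.1607815) = 0.8537377;  |Δ| = 0.0053185
p(0.8537377) = -0.0002076
u_4 = 0.8537377 − (-0.0002076)·(0.0053185)/(-0.0080946) = 0.8536013;  |Δ| = 0.0001364
|u_4 − u_3| = 0.0001364 < 0.001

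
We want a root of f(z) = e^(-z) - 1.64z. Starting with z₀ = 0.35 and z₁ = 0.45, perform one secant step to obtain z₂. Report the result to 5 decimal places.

f(0.35) = 0.1306881, f(0.45) = -0.1003718
z₂ = 0.4500000 − (-0.1003718)·(0.4500000 − 0.3500000) / (-0.1003718 − 0.1306881) = 0.4500000 − (-0.0100372)/(-0.2310599) = 0.4065603

0.40656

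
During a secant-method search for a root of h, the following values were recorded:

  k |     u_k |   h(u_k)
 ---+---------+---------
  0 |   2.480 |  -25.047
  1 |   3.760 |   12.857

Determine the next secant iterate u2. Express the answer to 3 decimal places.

3.326

u2 = 3.760 − 12.857·(3.760 − 2.480) / (12.857 − (-25.047))
   = 3.760 − (16.45696)/(37.90400) = 3.32583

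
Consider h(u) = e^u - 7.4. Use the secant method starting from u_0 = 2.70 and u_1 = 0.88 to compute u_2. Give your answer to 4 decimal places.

1.6082

h(2.70) = 7.479732, h(0.88) = -4.989100
u_2 = 0.880000 − (-4.989100)·(0.880000 − 2.700000) / (-4.989100 − 7.479732) = 0.880000 − (9.080163)/(-12.468832) = 1.608229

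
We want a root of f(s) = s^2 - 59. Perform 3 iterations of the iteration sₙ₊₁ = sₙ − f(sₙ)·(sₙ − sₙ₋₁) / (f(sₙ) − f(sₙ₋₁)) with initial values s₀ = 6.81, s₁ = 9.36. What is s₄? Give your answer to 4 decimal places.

f(6.81) = -12.623900, f(9.36) = 28.609600
s₂ = 9.360000 − 28.609600·(9.360000 − 6.810000) / (28.609600 − (-12.623900)) = 9.360000 − (72.954480)/(41.233500) = 7.590699
f(7.590699) = -1.381291
s₃ = 7.590699 − (-1.381291)·(7.590699 − 9.360000) / (-1.381291 − 28.609600) = 7.590699 − (2.443920)/(-29.990891) = 7.672188
f(7.672188) = -0.137538
s₄ = 7.672188 − (-0.137538)·(7.672188 − 7.590699) / (-0.137538 − (-1.381291)) = 7.672188 − (-0.011208)/(1.243754) = 7.681199

7.6812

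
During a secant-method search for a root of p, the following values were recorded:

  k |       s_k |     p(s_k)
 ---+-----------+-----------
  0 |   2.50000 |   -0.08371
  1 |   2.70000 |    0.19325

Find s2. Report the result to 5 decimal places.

2.56045

s2 = 2.70000 − 0.19325·(2.70000 − 2.50000) / (0.19325 − (-0.08371))
   = 2.70000 − (0.0386500)/(0.2769600) = 2.5604492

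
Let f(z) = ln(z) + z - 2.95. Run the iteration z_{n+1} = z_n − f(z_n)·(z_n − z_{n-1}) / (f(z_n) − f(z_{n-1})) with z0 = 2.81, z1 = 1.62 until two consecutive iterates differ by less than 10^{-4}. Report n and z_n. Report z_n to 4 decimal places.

n = 5, z_n = 2.1736

f(2.81) = 0.893184, f(1.62) = -0.847574
z2 = 1.620000 − (-0.847574)·(-1.190000)/(-1.740758) = 2.199410;  |Δ| = 0.579410
f(2.199410) = 0.037599
z3 = 2.199410 − 0.037599·(0.579410)/(0.885173) = 2.174799;  |Δ| = 0.024611
f(2.174799) = 0.001735
z4 = 2.174799 − 0.001735·(-0.024611)/(-0.035865) = 2.173608;  |Δ| = 0.001190
f(2.173608) = -0.000003
z5 = 2.173608 − (-0.000003)·(-0.001190)/(-0.001738) = 2.173610;  |Δ| = 0.000002
|z5 − z4| = 0.000002 < 10^{-4}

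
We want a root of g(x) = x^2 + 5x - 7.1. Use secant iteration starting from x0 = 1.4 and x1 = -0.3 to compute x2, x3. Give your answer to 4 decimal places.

g(1.4) = 1.860000, g(-0.3) = -8.510000
x2 = -0.300000 − (-8.510000)·(-0.300000 − 1.400000) / (-8.510000 − 1.860000) = -0.300000 − (14.467000)/(-10.370000) = 1.095082
g(1.095082) = -0.425386
x3 = 1.095082 − (-0.425386)·(1.095082 − (-0.300000)) / (-0.425386 − (-8.510000)) = 1.095082 − (-0.593448)/(8.084614) = 1.168487

1.0951, 1.1685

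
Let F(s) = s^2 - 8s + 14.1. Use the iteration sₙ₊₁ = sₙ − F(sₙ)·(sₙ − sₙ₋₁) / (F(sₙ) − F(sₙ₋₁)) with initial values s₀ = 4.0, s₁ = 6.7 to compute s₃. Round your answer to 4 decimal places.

5.1164

F(4.0) = -1.900000, F(6.7) = 5.390000
s₂ = 6.700000 − 5.390000·(6.700000 − 4.000000) / (5.390000 − (-1.900000)) = 6.700000 − (14.553000)/(7.290000) = 4.703704
F(4.703704) = -1.404801
s₃ = 4.703704 − (-1.404801)·(4.703704 − 6.700000) / (-1.404801 − 5.390000) = 4.703704 − (2.804399)/(-6.794801) = 5.116431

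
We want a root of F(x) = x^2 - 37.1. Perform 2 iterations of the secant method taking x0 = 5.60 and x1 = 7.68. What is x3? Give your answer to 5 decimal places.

6.08417

F(5.60) = -5.7400000, F(7.68) = 21.8824000
x2 = 7.6800000 − 21.8824000·(7.6800000 − 5.6000000) / (21.8824000 − (-5.7400000)) = 7.6800000 − (45.5153920)/(27.6224000) = 6.0322289
F(6.0322289) = -0.7122143
x3 = 6.0322289 − (-0.7122143)·(6.0322289 − 7.6800000) / (-0.7122143 − 21.8824000) = 6.0322289 − (1.1735661)/(-22.5946143) = 6.0841690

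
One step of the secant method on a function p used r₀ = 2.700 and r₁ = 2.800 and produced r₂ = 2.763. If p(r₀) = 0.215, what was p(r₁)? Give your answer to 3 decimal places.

-0.126

The secant line through (2.700, 0.215) and (2.800, p(r₁)) crosses zero at r₂ = 2.763.
So (2.700, 0.215), (2.800, p(r₁)), (2.763, 0) are collinear:
p(r₁) = 0.215 · (2.800 − 2.763) / (2.700 − 2.763) = 0.215 · (0.03700)/(-0.06300) = -0.12627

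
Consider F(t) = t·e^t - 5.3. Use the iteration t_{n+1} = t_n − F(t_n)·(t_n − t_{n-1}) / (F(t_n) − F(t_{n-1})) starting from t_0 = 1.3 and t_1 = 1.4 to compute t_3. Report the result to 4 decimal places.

F(1.3) = -0.529914, F(1.4) = 0.377280
t_2 = 1.400000 − 0.377280·(1.400000 − 1.300000) / (0.377280 − (-0.529914)) = 1.400000 − (0.037728)/(0.907194) = 1.358412
F(1.358412) = -0.015758
t_3 = 1.358412 − (-0.015758)·(1.358412 − 1.400000) / (-0.015758 − 0.377280) = 1.358412 − (0.000655)/(-0.393038) = 1.360080

1.3601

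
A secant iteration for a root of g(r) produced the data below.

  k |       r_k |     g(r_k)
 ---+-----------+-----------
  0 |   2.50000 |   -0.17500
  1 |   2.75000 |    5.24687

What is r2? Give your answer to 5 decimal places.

r2 = 2.75000 − 5.24687·(2.75000 − 2.50000) / (5.24687 − (-0.17500))
   = 2.75000 − (1.3117175)/(5.4218700) = 2.5080692

2.50807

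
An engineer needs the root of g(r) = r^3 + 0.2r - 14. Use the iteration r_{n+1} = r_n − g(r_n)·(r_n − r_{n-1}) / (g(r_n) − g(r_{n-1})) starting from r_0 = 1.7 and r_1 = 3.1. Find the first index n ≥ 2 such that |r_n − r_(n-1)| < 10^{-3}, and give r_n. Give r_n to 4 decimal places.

n = 6, r_n = 2.3825

g(1.7) = -8.747000, g(3.1) = 16.411000
r_2 = 3.100000 − 16.411000·(1.400000)/(25.158000) = 2.186756;  |Δ| = 0.913244
g(2.186756) = -3.105801
r_3 = 2.186756 − (-3.105801)·(-0.913244)/(-19.516801) = 2.332085;  |Δ| = 0.145329
g(2.332085) = -0.850265
r_4 = 2.332085 − (-0.850265)·(0.145329)/(2.255536) = 2.386869;  |Δ| = 0.054784
g(2.386869) = 0.075708
r_5 = 2.386869 − 0.075708·(0.054784)/(0.925973) = 2.382390;  |Δ| = 0.004479
g(2.382390) = -0.001600
r_6 = 2.382390 − (-0.001600)·(-0.004479)/(-0.077308) = 2.382482;  |Δ| = 0.000093
|r_6 − r_5| = 0.000093 < 10^{-3}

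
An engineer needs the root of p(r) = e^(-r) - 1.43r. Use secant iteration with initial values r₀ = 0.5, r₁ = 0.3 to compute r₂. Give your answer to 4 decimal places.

p(0.5) = -0.108469, p(0.3) = 0.311818
r₂ = 0.300000 − 0.311818·(0.300000 − 0.500000) / (0.311818 − (-0.108469)) = 0.300000 − (-0.062364)/(0.420288) = 0.448383

0.4484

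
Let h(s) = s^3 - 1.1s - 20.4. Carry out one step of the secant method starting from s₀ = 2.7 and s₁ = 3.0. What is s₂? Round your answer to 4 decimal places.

2.8583

h(2.7) = -3.687000, h(3.0) = 3.300000
s₂ = 3.000000 − 3.300000·(3.000000 − 2.700000) / (3.300000 − (-3.687000)) = 3.000000 − (0.990000)/(6.987000) = 2.858308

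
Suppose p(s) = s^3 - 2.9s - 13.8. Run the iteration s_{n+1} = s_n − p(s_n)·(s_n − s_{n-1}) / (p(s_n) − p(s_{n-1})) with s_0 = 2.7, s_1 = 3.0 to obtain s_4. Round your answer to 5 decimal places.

2.79845

p(2.7) = -1.9470000, p(3.0) = 4.5000000
s_2 = 3.0000000 − 4.5000000·(3.0000000 − 2.7000000) / (4.5000000 − (-1.9470000)) = 3.0000000 − (1.3500000)/(6.4470000) = 2.7906003
p(2.7906003) = -0.1610809
s_3 = 2.7906003 − (-0.1610809)·(2.7906003 − 3.0000000) / (-0.1610809 − 4.5000000) = 2.7906003 − (0.0337303)/(-4.6610809) = 2.7978369
p(2.7978369) = -0.0125646
s_4 = 2.7978369 − (-0.0125646)·(2.7978369 − 2.7906003) / (-0.0125646 − (-0.1610809)) = 2.7978369 − (-0.0000909)/(0.1485163) = 2.7984491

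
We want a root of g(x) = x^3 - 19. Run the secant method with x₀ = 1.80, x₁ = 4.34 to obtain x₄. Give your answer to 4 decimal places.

g(1.80) = -13.168000, g(4.34) = 62.746504
x₂ = 4.340000 − 62.746504·(4.340000 − 1.800000) / (62.746504 − (-13.168000)) = 4.340000 − (159.376120)/(75.914504) = 2.240584
g(2.240584) = -7.751782
x₃ = 2.240584 − (-7.751782)·(2.240584 − 4.340000) / (-7.751782 − 62.746504) = 2.240584 − (16.274215)/(-70.498286) = 2.471430
g(2.471430) = -3.904596
x₄ = 2.471430 − (-3.904596)·(2.471430 − 2.240584) / (-3.904596 − (-7.751782)) = 2.471430 − (-0.901359)/(3.847186) = 2.705720

2.7057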